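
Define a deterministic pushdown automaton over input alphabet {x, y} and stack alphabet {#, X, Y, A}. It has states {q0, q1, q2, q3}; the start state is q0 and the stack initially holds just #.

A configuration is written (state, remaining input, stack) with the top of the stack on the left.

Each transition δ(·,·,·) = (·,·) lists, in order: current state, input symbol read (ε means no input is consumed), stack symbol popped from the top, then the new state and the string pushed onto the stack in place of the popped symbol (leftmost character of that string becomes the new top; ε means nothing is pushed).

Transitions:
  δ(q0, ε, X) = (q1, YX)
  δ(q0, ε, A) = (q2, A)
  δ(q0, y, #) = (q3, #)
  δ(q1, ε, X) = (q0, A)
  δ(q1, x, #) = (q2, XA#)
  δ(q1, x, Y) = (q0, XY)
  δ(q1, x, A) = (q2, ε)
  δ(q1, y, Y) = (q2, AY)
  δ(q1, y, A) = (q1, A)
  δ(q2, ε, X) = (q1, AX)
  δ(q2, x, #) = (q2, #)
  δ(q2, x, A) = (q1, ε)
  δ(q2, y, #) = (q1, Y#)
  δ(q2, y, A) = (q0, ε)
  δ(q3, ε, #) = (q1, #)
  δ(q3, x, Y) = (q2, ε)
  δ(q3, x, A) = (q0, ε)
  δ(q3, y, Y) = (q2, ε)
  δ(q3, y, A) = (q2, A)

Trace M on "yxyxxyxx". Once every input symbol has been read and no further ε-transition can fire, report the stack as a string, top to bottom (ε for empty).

AXA#

(q0, yxyxxyxx, #)
  read y, top #: go to q3, push # → (q3, xyxxyxx, #)
  ε-move, top #: go to q1, push # → (q1, xyxxyxx, #)
  read x, top #: go to q2, push XA# → (q2, yxxyxx, XA#)
  ε-move, top X: go to q1, push AX → (q1, yxxyxx, AXA#)
  read y, top A: go to q1, push A → (q1, xxyxx, AXA#)
  read x, top A: go to q2, push ε → (q2, xyxx, XA#)
  ε-move, top X: go to q1, push AX → (q1, xyxx, AXA#)
  read x, top A: go to q2, push ε → (q2, yxx, XA#)
  ε-move, top X: go to q1, push AX → (q1, yxx, AXA#)
  read y, top A: go to q1, push A → (q1, xx, AXA#)
  read x, top A: go to q2, push ε → (q2, x, XA#)
  ε-move, top X: go to q1, push AX → (q1, x, AXA#)
  read x, top A: go to q2, push ε → (q2, ε, XA#)
  ε-move, top X: go to q1, push AX → (q1, ε, AXA#)
All input consumed in state q1 with stack AXA#.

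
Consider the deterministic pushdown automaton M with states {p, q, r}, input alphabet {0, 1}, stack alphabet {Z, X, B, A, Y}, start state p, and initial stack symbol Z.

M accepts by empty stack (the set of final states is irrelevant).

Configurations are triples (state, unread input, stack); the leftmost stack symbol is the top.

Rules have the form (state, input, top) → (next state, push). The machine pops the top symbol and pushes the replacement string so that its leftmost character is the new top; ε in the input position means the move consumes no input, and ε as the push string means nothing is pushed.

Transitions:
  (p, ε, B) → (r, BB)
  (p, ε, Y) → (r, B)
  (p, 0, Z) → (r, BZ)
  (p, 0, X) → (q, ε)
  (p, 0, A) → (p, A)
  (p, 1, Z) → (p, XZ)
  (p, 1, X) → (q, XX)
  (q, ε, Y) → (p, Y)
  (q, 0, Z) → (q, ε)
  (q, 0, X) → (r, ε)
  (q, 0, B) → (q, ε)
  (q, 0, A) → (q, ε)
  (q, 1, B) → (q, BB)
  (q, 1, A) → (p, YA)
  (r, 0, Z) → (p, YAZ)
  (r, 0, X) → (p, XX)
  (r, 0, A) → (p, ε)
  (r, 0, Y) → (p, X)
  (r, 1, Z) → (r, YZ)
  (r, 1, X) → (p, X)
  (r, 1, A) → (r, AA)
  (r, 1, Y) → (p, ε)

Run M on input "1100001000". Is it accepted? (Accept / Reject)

(p, 1100001000, Z)
  read 1, top Z: go to p, push XZ → (p, 100001000, XZ)
  read 1, top X: go to q, push XX → (q, 00001000, XXZ)
  read 0, top X: go to r, push ε → (r, 0001000, XZ)
  read 0, top X: go to p, push XX → (p, 001000, XXZ)
  read 0, top X: go to q, push ε → (q, 01000, XZ)
  read 0, top X: go to r, push ε → (r, 1000, Z)
  read 1, top Z: go to r, push YZ → (r, 000, YZ)
  read 0, top Y: go to p, push X → (p, 00, XZ)
  read 0, top X: go to q, push ε → (q, 0, Z)
  read 0, top Z: go to q, push ε → (q, ε, ε)
All input consumed and the stack is empty.

Accept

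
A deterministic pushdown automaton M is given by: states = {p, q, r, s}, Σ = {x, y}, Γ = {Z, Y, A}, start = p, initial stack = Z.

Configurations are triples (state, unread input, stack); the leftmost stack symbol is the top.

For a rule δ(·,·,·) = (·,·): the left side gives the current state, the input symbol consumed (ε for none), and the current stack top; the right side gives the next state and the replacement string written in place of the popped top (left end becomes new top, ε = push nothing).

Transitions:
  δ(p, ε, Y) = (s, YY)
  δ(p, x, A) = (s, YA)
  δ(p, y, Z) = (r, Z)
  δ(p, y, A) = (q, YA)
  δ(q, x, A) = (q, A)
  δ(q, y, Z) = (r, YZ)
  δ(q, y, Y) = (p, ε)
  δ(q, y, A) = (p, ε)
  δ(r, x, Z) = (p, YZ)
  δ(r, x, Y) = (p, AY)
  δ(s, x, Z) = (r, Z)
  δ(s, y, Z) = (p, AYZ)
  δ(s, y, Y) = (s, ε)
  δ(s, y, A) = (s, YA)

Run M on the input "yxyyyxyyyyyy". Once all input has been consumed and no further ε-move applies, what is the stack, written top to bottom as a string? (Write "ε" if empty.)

YAYZ

(p, yxyyyxyyyyyy, Z)
  read y, top Z: go to r, push Z → (r, xyyyxyyyyyy, Z)
  read x, top Z: go to p, push YZ → (p, yyyxyyyyyy, YZ)
  ε-move, top Y: go to s, push YY → (s, yyyxyyyyyy, YYZ)
  read y, top Y: go to s, push ε → (s, yyxyyyyyy, YZ)
  read y, top Y: go to s, push ε → (s, yxyyyyyy, Z)
  read y, top Z: go to p, push AYZ → (p, xyyyyyy, AYZ)
  read x, top A: go to s, push YA → (s, yyyyyy, YAYZ)
  read y, top Y: go to s, push ε → (s, yyyyy, AYZ)
  read y, top A: go to s, push YA → (s, yyyy, YAYZ)
  read y, top Y: go to s, push ε → (s, yyy, AYZ)
  read y, top A: go to s, push YA → (s, yy, YAYZ)
  read y, top Y: go to s, push ε → (s, y, AYZ)
  read y, top A: go to s, push YA → (s, ε, YAYZ)
All input consumed in state s with stack YAYZ.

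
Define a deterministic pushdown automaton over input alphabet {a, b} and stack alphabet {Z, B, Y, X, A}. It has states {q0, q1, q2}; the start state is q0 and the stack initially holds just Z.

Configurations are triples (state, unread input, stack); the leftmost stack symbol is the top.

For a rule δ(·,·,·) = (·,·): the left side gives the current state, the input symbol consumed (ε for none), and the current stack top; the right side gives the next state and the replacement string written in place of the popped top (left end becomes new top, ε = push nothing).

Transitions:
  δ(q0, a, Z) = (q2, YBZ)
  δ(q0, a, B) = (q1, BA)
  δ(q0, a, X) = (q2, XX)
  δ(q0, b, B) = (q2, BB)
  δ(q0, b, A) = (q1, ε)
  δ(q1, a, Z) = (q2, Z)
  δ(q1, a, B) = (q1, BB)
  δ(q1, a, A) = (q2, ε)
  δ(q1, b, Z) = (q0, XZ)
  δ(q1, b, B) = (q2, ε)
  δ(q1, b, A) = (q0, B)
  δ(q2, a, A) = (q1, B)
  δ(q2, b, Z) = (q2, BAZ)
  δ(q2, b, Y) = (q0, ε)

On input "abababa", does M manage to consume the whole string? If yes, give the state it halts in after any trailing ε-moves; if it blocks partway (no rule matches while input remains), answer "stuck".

stuck

(q0, abababa, Z)
  read a, top Z: go to q2, push YBZ → (q2, bababa, YBZ)
  read b, top Y: go to q0, push ε → (q0, ababa, BZ)
  read a, top B: go to q1, push BA → (q1, baba, BAZ)
  read b, top B: go to q2, push ε → (q2, aba, AZ)
  read a, top A: go to q1, push B → (q1, ba, BZ)
  read b, top B: go to q2, push ε → (q2, a, Z)
No transition for (q2, a, top Z); M blocks with input a remaining.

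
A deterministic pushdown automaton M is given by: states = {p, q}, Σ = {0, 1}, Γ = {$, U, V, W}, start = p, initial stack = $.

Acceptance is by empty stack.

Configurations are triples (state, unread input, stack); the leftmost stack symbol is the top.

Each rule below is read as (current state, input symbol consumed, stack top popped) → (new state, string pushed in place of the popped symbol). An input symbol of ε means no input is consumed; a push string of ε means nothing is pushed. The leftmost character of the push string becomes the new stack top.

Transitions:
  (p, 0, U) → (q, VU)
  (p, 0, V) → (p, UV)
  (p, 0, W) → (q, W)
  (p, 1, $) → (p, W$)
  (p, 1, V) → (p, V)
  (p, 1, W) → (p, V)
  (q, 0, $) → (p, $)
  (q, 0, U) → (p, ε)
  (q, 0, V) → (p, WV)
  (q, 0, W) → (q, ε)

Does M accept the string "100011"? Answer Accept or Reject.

Reject

(p, 100011, $)
  read 1, top $: go to p, push W$ → (p, 00011, W$)
  read 0, top W: go to q, push W → (q, 0011, W$)
  read 0, top W: go to q, push ε → (q, 011, $)
  read 0, top $: go to p, push $ → (p, 11, $)
  read 1, top $: go to p, push W$ → (p, 1, W$)
  read 1, top W: go to p, push V → (p, ε, V$)
All input consumed; stack is V$, not empty, and no further ε-move applies.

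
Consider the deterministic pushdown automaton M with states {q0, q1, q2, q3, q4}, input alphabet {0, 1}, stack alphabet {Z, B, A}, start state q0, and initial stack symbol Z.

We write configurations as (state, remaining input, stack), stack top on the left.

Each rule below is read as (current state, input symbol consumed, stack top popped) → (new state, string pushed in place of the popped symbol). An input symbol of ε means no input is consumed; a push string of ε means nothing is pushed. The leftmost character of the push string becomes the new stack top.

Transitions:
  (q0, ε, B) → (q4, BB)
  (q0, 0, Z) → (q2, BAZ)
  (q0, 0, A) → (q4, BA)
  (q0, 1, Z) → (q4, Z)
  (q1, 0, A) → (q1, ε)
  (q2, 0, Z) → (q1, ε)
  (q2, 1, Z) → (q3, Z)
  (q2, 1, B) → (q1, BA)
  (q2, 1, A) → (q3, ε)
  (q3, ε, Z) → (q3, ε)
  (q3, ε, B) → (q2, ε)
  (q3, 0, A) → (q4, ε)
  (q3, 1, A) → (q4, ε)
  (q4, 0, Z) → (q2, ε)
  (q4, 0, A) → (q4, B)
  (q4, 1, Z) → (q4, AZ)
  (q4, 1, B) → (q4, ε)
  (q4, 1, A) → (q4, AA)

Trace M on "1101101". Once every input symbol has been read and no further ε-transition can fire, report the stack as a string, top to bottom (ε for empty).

(q0, 1101101, Z)
  read 1, top Z: go to q4, push Z → (q4, 101101, Z)
  read 1, top Z: go to q4, push AZ → (q4, 01101, AZ)
  read 0, top A: go to q4, push B → (q4, 1101, BZ)
  read 1, top B: go to q4, push ε → (q4, 101, Z)
  read 1, top Z: go to q4, push AZ → (q4, 01, AZ)
  read 0, top A: go to q4, push B → (q4, 1, BZ)
  read 1, top B: go to q4, push ε → (q4, ε, Z)
All input consumed in state q4 with stack Z.

Z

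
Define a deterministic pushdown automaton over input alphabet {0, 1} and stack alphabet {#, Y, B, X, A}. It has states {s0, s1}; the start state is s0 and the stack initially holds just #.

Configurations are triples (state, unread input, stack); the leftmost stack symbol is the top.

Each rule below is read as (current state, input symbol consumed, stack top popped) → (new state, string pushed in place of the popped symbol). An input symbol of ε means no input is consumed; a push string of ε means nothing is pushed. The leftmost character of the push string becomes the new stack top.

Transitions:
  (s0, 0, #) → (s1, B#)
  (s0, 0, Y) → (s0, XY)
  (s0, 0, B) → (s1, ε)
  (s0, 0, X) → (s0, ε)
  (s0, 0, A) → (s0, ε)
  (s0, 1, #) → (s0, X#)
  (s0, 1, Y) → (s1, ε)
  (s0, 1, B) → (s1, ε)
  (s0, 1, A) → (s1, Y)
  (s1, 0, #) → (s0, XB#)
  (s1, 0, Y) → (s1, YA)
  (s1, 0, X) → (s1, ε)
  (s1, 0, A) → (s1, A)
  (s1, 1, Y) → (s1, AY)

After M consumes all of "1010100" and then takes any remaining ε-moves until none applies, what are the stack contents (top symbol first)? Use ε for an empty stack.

(s0, 1010100, #) ⊢ (s0, 010100, X#) ⊢ (s0, 10100, #) ⊢ (s0, 0100, X#) ⊢ (s0, 100, #) ⊢ (s0, 00, X#) ⊢ (s0, 0, #) ⊢ (s1, ε, B#)
All input consumed in state s1 with stack B#.

B#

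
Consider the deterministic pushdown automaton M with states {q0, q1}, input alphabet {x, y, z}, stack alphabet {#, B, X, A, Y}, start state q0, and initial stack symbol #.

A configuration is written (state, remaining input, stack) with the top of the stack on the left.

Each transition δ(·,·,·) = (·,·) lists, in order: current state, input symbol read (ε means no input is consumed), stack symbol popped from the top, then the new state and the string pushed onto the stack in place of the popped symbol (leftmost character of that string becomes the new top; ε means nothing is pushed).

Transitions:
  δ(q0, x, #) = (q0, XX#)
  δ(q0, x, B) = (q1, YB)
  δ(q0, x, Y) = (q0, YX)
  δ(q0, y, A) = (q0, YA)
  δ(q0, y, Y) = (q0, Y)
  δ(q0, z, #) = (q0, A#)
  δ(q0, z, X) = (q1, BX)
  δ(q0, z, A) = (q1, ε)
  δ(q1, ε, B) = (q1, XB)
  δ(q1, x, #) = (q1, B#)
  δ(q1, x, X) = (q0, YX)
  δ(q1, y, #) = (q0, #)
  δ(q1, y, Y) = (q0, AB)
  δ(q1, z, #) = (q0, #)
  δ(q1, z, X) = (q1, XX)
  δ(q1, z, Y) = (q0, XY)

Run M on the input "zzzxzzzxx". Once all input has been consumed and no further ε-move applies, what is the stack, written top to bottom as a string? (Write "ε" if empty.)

YXXXXBXX#

(q0, zzzxzzzxx, #)
  read z, top #: go to q0, push A# → (q0, zzxzzzxx, A#)
  read z, top A: go to q1, push ε → (q1, zxzzzxx, #)
  read z, top #: go to q0, push # → (q0, xzzzxx, #)
  read x, top #: go to q0, push XX# → (q0, zzzxx, XX#)
  read z, top X: go to q1, push BX → (q1, zzxx, BXX#)
  ε-move, top B: go to q1, push XB → (q1, zzxx, XBXX#)
  read z, top X: go to q1, push XX → (q1, zxx, XXBXX#)
  read z, top X: go to q1, push XX → (q1, xx, XXXBXX#)
  read x, top X: go to q0, push YX → (q0, x, YXXXBXX#)
  read x, top Y: go to q0, push YX → (q0, ε, YXXXXBXX#)
All input consumed in state q0 with stack YXXXXBXX#.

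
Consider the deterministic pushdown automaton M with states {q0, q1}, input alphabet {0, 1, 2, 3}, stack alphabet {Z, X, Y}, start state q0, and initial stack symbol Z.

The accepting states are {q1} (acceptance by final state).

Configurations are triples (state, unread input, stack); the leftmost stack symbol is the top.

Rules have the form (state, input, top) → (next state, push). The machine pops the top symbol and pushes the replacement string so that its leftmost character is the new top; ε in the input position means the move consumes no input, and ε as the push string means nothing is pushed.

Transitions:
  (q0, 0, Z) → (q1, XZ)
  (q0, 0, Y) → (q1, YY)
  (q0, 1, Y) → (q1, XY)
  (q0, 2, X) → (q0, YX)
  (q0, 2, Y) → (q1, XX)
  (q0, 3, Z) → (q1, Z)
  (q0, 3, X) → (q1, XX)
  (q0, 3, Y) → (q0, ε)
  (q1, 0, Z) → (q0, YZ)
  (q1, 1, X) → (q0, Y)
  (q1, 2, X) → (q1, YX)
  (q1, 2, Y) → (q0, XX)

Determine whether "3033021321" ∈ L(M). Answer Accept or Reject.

(q0, 3033021321, Z)
  read 3, top Z: go to q1, push Z → (q1, 033021321, Z)
  read 0, top Z: go to q0, push YZ → (q0, 33021321, YZ)
  read 3, top Y: go to q0, push ε → (q0, 3021321, Z)
  read 3, top Z: go to q1, push Z → (q1, 021321, Z)
  read 0, top Z: go to q0, push YZ → (q0, 21321, YZ)
  read 2, top Y: go to q1, push XX → (q1, 1321, XXZ)
  read 1, top X: go to q0, push Y → (q0, 321, YXZ)
  read 3, top Y: go to q0, push ε → (q0, 21, XZ)
  read 2, top X: go to q0, push YX → (q0, 1, YXZ)
  read 1, top Y: go to q1, push XY → (q1, ε, XYXZ)
All input consumed; state q1 ∈ F.

Accept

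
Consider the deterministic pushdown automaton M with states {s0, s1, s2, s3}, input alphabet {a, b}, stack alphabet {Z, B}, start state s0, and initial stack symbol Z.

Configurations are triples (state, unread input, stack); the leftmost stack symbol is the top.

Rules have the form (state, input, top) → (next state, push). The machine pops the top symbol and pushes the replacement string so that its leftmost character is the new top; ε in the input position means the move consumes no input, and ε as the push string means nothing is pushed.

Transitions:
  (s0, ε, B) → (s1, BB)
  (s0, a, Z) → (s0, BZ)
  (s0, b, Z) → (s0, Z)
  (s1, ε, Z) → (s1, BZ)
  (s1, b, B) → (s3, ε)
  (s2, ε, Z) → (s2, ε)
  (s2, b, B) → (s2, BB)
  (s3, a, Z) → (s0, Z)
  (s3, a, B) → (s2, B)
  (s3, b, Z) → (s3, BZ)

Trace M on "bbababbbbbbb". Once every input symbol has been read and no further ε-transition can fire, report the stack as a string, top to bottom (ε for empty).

(s0, bbababbbbbbb, Z) ⊢ (s0, bababbbbbbb, Z) ⊢ (s0, ababbbbbbb, Z) ⊢ (s0, babbbbbbb, BZ) ⊢ (s1, babbbbbbb, BBZ) ⊢ (s3, abbbbbbb, BZ) ⊢ (s2, bbbbbbb, BZ) ⊢ (s2, bbbbbb, BBZ) ⊢ (s2, bbbbb, BBBZ) ⊢ (s2, bbbb, BBBBZ) ⊢ (s2, bbb, BBBBBZ) ⊢ (s2, bb, BBBBBBZ) ⊢ (s2, b, BBBBBBBZ) ⊢ (s2, ε, BBBBBBBBZ)
All input consumed in state s2 with stack BBBBBBBBZ.

BBBBBBBBZ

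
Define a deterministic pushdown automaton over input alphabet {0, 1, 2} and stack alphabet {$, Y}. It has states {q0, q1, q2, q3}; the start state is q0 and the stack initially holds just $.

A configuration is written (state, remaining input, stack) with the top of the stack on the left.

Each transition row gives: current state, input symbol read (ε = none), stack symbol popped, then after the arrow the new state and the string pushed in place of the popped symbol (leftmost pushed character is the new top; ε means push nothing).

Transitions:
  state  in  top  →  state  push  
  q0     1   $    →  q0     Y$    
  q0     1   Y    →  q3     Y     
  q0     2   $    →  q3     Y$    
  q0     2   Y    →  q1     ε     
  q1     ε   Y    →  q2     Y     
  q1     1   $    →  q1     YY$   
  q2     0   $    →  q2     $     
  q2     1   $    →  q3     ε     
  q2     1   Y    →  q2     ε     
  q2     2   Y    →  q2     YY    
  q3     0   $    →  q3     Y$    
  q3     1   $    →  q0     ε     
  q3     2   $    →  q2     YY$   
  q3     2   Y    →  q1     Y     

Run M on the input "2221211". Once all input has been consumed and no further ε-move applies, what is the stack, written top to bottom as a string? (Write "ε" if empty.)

$

(q0, 2221211, $)
  read 2, top $: go to q3, push Y$ → (q3, 221211, Y$)
  read 2, top Y: go to q1, push Y → (q1, 21211, Y$)
  ε-move, top Y: go to q2, push Y → (q2, 21211, Y$)
  read 2, top Y: go to q2, push YY → (q2, 1211, YY$)
  read 1, top Y: go to q2, push ε → (q2, 211, Y$)
  read 2, top Y: go to q2, push YY → (q2, 11, YY$)
  read 1, top Y: go to q2, push ε → (q2, 1, Y$)
  read 1, top Y: go to q2, push ε → (q2, ε, $)
All input consumed in state q2 with stack $.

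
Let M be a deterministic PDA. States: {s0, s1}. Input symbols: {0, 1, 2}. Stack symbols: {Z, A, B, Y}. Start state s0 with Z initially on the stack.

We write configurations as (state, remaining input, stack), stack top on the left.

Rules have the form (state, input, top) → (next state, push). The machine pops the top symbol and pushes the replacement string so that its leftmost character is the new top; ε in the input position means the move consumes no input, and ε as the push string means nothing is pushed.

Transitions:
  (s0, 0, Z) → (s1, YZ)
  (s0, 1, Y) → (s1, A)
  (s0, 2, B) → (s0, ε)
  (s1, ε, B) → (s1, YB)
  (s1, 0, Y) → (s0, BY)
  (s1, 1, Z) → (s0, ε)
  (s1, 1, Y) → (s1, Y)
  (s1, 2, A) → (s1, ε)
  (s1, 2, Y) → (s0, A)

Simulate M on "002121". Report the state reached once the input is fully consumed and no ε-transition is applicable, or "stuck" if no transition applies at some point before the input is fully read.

s0

(s0, 002121, Z) ⊢ (s1, 02121, YZ) ⊢ (s0, 2121, BYZ) ⊢ (s0, 121, YZ) ⊢ (s1, 21, AZ) ⊢ (s1, 1, Z) ⊢ (s0, ε, ε)
All input consumed; M is in state s0.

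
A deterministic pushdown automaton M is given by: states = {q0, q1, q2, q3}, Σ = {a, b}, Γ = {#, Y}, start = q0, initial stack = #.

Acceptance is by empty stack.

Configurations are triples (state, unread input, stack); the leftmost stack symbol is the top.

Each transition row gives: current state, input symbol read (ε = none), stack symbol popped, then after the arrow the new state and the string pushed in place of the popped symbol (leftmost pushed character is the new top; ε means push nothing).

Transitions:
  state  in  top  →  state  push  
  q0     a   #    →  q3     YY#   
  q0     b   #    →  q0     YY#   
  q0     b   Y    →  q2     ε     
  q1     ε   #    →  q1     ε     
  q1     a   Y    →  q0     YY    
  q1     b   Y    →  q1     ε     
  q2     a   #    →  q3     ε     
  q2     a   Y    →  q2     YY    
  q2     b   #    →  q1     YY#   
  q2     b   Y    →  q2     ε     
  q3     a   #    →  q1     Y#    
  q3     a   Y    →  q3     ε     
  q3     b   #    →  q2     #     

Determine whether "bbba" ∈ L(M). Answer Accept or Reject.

(q0, bbba, #)
  read b, top #: go to q0, push YY# → (q0, bba, YY#)
  read b, top Y: go to q2, push ε → (q2, ba, Y#)
  read b, top Y: go to q2, push ε → (q2, a, #)
  read a, top #: go to q3, push ε → (q3, ε, ε)
All input consumed and the stack is empty.

Accept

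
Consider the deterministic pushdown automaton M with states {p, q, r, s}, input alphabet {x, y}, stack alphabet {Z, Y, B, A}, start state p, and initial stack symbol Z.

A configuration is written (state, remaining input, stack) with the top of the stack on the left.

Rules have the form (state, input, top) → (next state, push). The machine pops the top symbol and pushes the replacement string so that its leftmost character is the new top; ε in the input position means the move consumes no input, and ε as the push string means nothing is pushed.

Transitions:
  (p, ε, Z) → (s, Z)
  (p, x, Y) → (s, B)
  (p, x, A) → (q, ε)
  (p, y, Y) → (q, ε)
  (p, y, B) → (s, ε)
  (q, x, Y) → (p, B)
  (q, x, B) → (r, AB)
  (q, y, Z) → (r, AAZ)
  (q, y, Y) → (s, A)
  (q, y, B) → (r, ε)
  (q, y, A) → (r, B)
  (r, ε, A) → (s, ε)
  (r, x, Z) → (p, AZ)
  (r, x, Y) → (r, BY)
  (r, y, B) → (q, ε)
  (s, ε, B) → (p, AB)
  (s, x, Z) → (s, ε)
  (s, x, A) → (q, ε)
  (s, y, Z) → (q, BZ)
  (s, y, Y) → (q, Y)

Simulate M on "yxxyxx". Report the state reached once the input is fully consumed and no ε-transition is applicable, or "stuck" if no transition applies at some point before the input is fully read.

(p, yxxyxx, Z)
  ε-move, top Z: go to s, push Z → (s, yxxyxx, Z)
  read y, top Z: go to q, push BZ → (q, xxyxx, BZ)
  read x, top B: go to r, push AB → (r, xyxx, ABZ)
  ε-move, top A: go to s, push ε → (s, xyxx, BZ)
  ε-move, top B: go to p, push AB → (p, xyxx, ABZ)
  read x, top A: go to q, push ε → (q, yxx, BZ)
  read y, top B: go to r, push ε → (r, xx, Z)
  read x, top Z: go to p, push AZ → (p, x, AZ)
  read x, top A: go to q, push ε → (q, ε, Z)
All input consumed; M is in state q.

q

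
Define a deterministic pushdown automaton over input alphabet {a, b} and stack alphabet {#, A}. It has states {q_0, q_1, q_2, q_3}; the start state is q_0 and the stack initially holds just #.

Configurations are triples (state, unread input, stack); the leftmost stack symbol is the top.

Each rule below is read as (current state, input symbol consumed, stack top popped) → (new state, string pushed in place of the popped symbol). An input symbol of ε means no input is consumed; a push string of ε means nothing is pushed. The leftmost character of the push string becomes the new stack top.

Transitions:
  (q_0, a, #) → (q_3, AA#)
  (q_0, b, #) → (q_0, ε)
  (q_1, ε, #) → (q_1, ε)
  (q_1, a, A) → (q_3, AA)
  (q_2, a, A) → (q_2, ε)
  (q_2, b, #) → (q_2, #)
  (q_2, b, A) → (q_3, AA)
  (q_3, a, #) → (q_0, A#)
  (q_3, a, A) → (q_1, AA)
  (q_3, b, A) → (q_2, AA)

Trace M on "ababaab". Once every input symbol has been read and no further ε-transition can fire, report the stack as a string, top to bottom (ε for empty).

AAAAAA#

(q_0, ababaab, #)
  read a, top #: go to q_3, push AA# → (q_3, babaab, AA#)
  read b, top A: go to q_2, push AA → (q_2, abaab, AAA#)
  read a, top A: go to q_2, push ε → (q_2, baab, AA#)
  read b, top A: go to q_3, push AA → (q_3, aab, AAA#)
  read a, top A: go to q_1, push AA → (q_1, ab, AAAA#)
  read a, top A: go to q_3, push AA → (q_3, b, AAAAA#)
  read b, top A: go to q_2, push AA → (q_2, ε, AAAAAA#)
All input consumed in state q_2 with stack AAAAAA#.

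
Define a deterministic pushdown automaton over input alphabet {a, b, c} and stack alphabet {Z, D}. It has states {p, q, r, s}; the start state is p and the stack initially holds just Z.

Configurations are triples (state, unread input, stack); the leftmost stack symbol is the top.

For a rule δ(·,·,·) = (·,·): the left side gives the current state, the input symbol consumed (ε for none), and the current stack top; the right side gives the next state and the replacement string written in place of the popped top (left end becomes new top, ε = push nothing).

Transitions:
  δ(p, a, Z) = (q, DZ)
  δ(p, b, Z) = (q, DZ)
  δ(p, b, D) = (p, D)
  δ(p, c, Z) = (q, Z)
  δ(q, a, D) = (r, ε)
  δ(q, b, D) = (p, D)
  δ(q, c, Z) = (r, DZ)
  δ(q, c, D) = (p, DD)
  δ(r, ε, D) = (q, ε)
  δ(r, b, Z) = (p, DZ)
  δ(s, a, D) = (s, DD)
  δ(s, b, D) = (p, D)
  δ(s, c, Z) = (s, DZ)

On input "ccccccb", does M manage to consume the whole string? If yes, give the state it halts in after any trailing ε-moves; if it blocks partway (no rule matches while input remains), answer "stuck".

(p, ccccccb, Z)
  read c, top Z: go to q, push Z → (q, cccccb, Z)
  read c, top Z: go to r, push DZ → (r, ccccb, DZ)
  ε-move, top D: go to q, push ε → (q, ccccb, Z)
  read c, top Z: go to r, push DZ → (r, cccb, DZ)
  ε-move, top D: go to q, push ε → (q, cccb, Z)
  read c, top Z: go to r, push DZ → (r, ccb, DZ)
  ε-move, top D: go to q, push ε → (q, ccb, Z)
  read c, top Z: go to r, push DZ → (r, cb, DZ)
  ε-move, top D: go to q, push ε → (q, cb, Z)
  read c, top Z: go to r, push DZ → (r, b, DZ)
  ε-move, top D: go to q, push ε → (q, b, Z)
No transition for (q, b, top Z); M blocks with input b remaining.

stuck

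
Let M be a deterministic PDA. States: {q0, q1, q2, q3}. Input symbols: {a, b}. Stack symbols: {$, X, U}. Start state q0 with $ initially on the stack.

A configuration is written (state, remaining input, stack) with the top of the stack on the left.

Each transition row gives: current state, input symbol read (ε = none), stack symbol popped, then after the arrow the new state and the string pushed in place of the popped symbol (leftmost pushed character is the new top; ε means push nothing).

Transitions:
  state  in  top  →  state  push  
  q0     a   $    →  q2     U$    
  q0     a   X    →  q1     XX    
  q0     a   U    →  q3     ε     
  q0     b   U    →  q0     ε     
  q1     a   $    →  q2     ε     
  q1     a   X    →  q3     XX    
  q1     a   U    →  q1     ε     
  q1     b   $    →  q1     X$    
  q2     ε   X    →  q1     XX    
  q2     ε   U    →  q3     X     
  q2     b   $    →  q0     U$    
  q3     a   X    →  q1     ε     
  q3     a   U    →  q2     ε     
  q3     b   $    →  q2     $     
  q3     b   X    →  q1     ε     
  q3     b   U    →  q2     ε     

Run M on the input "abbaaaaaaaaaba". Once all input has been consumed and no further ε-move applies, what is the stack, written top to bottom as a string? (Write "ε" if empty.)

(q0, abbaaaaaaaaaba, $) ⊢ (q2, bbaaaaaaaaaba, U$) ⊢ (q3, bbaaaaaaaaaba, X$) ⊢ (q1, baaaaaaaaaba, $) ⊢ (q1, aaaaaaaaaba, X$) ⊢ (q3, aaaaaaaaba, XX$) ⊢ (q1, aaaaaaaba, X$) ⊢ (q3, aaaaaaba, XX$) ⊢ (q1, aaaaaba, X$) ⊢ (q3, aaaaba, XX$) ⊢ (q1, aaaba, X$) ⊢ (q3, aaba, XX$) ⊢ (q1, aba, X$) ⊢ (q3, ba, XX$) ⊢ (q1, a, X$) ⊢ (q3, ε, XX$)
All input consumed in state q3 with stack XX$.

XX$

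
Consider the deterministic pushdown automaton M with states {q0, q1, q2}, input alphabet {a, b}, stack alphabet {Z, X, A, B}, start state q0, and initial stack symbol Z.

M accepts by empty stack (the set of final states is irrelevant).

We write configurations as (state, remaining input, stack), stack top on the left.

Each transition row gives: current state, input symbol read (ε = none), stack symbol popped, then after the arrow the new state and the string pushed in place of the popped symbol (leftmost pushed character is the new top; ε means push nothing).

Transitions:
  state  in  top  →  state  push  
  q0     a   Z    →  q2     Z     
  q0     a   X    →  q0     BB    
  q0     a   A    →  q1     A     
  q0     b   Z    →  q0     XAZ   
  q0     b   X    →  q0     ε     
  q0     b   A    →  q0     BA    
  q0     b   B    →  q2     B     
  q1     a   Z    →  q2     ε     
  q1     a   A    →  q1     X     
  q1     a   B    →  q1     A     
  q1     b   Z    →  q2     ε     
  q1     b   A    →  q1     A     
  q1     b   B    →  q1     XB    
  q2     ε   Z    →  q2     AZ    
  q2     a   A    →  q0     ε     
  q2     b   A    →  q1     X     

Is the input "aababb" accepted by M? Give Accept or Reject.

(q0, aababb, Z)
  read a, top Z: go to q2, push Z → (q2, ababb, Z)
  ε-move, top Z: go to q2, push AZ → (q2, ababb, AZ)
  read a, top A: go to q0, push ε → (q0, babb, Z)
  read b, top Z: go to q0, push XAZ → (q0, abb, XAZ)
  read a, top X: go to q0, push BB → (q0, bb, BBAZ)
  read b, top B: go to q2, push B → (q2, b, BBAZ)
No transition applies at (q2, b, BBAZ); input not fully consumed.

Reject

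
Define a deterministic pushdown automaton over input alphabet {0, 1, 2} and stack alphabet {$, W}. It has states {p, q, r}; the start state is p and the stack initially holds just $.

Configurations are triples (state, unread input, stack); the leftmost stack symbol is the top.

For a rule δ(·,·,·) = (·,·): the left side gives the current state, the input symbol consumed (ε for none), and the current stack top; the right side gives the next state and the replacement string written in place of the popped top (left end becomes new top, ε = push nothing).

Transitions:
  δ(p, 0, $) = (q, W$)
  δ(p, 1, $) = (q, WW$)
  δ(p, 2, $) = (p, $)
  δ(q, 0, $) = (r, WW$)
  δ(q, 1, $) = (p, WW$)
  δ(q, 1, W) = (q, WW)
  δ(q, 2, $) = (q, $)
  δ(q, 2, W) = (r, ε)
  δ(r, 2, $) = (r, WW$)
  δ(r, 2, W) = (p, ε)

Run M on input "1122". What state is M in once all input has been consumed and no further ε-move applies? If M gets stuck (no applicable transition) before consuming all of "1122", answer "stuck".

p

(p, 1122, $)
  read 1, top $: go to q, push WW$ → (q, 122, WW$)
  read 1, top W: go to q, push WW → (q, 22, WWW$)
  read 2, top W: go to r, push ε → (r, 2, WW$)
  read 2, top W: go to p, push ε → (p, ε, W$)
All input consumed; M is in state p.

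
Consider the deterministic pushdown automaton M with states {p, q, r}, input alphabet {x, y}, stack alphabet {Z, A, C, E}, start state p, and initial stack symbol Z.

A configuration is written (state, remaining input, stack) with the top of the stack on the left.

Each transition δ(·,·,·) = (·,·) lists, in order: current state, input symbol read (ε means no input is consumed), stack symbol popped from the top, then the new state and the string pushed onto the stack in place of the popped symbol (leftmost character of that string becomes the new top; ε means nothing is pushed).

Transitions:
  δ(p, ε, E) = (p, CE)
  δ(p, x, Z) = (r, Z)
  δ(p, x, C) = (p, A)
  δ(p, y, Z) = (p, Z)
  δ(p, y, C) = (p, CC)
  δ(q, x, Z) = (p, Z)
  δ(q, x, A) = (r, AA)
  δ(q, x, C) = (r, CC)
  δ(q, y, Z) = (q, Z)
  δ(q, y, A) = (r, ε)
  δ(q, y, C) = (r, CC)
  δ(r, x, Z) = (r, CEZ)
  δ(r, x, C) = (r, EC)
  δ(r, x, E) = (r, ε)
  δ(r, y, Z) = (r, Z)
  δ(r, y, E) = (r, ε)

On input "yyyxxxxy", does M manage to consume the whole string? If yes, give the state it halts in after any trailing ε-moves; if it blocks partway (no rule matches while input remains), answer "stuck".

(p, yyyxxxxy, Z)
  read y, top Z: go to p, push Z → (p, yyxxxxy, Z)
  read y, top Z: go to p, push Z → (p, yxxxxy, Z)
  read y, top Z: go to p, push Z → (p, xxxxy, Z)
  read x, top Z: go to r, push Z → (r, xxxy, Z)
  read x, top Z: go to r, push CEZ → (r, xxy, CEZ)
  read x, top C: go to r, push EC → (r, xy, ECEZ)
  read x, top E: go to r, push ε → (r, y, CEZ)
No transition for (r, y, top C); M blocks with input y remaining.

stuck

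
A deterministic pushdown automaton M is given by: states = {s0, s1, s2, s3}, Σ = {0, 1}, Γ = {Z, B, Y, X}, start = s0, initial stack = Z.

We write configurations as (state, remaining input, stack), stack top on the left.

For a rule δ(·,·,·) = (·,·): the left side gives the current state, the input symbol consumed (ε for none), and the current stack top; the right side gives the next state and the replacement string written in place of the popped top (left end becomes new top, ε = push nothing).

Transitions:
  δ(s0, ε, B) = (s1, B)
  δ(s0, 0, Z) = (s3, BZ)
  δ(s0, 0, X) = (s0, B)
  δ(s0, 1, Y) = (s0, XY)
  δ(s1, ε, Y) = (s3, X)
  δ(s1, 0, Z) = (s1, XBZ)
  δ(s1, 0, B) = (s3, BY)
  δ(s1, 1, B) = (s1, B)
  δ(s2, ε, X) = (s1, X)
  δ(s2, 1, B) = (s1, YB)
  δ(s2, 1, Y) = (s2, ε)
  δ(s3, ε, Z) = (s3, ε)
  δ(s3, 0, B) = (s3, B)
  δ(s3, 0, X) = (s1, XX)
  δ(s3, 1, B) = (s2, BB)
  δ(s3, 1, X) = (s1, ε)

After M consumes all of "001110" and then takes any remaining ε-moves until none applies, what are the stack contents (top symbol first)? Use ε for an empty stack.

BYBZ

(s0, 001110, Z)
  read 0, top Z: go to s3, push BZ → (s3, 01110, BZ)
  read 0, top B: go to s3, push B → (s3, 1110, BZ)
  read 1, top B: go to s2, push BB → (s2, 110, BBZ)
  read 1, top B: go to s1, push YB → (s1, 10, YBBZ)
  ε-move, top Y: go to s3, push X → (s3, 10, XBBZ)
  read 1, top X: go to s1, push ε → (s1, 0, BBZ)
  read 0, top B: go to s3, push BY → (s3, ε, BYBZ)
All input consumed in state s3 with stack BYBZ.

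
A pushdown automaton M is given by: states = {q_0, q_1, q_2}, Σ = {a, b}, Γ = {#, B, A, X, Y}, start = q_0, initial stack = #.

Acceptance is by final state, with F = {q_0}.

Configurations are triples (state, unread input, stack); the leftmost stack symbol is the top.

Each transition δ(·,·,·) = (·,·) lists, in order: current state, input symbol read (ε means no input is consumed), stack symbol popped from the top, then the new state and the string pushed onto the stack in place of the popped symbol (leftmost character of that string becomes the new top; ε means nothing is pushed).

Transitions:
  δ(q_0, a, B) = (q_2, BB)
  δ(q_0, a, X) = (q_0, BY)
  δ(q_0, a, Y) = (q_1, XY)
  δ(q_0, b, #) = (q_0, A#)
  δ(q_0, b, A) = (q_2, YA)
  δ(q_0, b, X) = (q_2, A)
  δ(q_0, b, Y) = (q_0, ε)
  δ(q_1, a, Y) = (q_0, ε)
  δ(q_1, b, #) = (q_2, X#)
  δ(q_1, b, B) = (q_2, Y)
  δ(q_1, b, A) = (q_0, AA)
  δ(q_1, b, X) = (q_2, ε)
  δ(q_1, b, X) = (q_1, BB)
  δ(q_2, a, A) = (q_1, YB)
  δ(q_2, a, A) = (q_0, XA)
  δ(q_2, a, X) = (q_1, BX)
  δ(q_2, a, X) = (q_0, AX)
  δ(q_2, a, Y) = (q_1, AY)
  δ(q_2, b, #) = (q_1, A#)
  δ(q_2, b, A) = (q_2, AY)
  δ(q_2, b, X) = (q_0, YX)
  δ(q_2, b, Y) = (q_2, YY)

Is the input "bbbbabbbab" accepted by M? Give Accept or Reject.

Accept

One accepting computation: (q_0, bbbbabbbab, #) ⊢ (q_0, bbbabbbab, A#) ⊢ (q_2, bbabbbab, YA#) ⊢ (q_2, babbbab, YYA#) ⊢ (q_2, abbbab, YYYA#) ⊢ (q_1, bbbab, AYYYA#) ⊢ (q_0, bbab, AAYYYA#) ⊢ (q_2, bab, YAAYYYA#) ⊢ (q_2, ab, YYAAYYYA#) ⊢ (q_1, b, AYYAAYYYA#) ⊢ (q_0, ε, AAYYAAYYYA#)
All input consumed and state q_0 ∈ F.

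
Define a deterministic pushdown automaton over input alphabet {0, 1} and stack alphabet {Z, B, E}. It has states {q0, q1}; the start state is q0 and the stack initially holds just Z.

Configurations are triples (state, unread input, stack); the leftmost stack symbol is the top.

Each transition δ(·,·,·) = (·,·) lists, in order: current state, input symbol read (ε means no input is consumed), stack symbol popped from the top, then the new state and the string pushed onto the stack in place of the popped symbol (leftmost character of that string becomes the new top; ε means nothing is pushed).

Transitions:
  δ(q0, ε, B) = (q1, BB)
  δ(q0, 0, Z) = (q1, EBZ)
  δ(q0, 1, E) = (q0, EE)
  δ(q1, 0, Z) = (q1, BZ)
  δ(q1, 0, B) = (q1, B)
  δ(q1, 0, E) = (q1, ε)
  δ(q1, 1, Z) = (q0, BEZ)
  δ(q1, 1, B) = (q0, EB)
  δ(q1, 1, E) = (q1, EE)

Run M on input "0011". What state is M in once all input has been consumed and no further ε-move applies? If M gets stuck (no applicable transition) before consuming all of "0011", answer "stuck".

(q0, 0011, Z)
  read 0, top Z: go to q1, push EBZ → (q1, 011, EBZ)
  read 0, top E: go to q1, push ε → (q1, 11, BZ)
  read 1, top B: go to q0, push EB → (q0, 1, EBZ)
  read 1, top E: go to q0, push EE → (q0, ε, EEBZ)
All input consumed; M is in state q0.

q0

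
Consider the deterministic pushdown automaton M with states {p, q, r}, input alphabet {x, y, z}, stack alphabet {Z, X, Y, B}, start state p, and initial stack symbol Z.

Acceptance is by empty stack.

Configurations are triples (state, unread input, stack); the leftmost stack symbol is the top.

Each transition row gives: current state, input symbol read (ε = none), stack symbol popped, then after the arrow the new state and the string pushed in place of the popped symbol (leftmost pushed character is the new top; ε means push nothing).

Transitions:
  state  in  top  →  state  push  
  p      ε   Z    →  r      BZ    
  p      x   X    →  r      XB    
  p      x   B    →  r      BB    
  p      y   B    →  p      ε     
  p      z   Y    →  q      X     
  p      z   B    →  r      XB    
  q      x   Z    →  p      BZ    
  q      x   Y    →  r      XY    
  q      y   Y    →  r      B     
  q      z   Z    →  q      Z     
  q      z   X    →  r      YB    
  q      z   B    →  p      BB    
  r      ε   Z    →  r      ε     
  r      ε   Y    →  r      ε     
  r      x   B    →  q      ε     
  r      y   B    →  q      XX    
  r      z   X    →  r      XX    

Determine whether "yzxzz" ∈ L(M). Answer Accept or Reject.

(p, yzxzz, Z)
  ε-move, top Z: go to r, push BZ → (r, yzxzz, BZ)
  read y, top B: go to q, push XX → (q, zxzz, XXZ)
  read z, top X: go to r, push YB → (r, xzz, YBXZ)
  ε-move, top Y: go to r, push ε → (r, xzz, BXZ)
  read x, top B: go to q, push ε → (q, zz, XZ)
  read z, top X: go to r, push YB → (r, z, YBZ)
  ε-move, top Y: go to r, push ε → (r, z, BZ)
No transition applies at (r, z, BZ); input not fully consumed.

Reject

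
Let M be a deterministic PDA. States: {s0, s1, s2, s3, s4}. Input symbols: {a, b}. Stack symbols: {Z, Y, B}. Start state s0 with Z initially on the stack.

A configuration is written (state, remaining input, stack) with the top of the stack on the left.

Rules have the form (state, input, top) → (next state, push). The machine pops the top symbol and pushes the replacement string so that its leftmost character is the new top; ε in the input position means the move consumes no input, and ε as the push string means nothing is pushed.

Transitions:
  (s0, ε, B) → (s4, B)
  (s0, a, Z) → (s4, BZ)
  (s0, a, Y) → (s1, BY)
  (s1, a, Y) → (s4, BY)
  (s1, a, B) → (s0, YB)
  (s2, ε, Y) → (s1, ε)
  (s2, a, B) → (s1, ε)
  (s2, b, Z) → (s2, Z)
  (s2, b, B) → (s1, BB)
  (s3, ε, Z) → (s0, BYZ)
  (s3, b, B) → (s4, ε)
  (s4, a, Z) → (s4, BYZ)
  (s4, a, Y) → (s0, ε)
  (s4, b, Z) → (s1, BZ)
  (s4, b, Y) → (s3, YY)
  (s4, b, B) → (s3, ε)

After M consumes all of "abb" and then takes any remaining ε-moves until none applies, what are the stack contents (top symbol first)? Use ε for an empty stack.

(s0, abb, Z) ⊢ (s4, bb, BZ) ⊢ (s3, b, Z) ⊢ (s0, b, BYZ) ⊢ (s4, b, BYZ) ⊢ (s3, ε, YZ)
All input consumed in state s3 with stack YZ.

YZ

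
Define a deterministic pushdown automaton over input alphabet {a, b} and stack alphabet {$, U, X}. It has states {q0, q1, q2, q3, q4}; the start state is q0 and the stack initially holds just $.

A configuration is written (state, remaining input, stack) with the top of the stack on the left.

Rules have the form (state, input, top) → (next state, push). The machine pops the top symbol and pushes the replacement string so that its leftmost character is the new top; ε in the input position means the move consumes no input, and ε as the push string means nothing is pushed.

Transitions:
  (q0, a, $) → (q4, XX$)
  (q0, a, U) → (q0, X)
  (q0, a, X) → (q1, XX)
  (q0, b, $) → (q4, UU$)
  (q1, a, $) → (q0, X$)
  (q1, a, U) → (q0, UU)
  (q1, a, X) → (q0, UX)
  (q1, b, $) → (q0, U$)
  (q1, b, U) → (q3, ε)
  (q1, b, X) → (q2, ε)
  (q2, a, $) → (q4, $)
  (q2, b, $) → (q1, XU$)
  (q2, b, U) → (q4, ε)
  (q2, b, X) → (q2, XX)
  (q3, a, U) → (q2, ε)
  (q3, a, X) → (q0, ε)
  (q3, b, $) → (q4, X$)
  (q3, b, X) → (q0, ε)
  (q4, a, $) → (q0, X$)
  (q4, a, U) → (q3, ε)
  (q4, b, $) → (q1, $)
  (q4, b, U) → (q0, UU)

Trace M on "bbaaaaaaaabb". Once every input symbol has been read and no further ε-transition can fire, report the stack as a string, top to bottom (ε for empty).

(q0, bbaaaaaaaabb, $) ⊢ (q4, baaaaaaaabb, UU$) ⊢ (q0, aaaaaaaabb, UUU$) ⊢ (q0, aaaaaaabb, XUU$) ⊢ (q1, aaaaaabb, XXUU$) ⊢ (q0, aaaaabb, UXXUU$) ⊢ (q0, aaaabb, XXXUU$) ⊢ (q1, aaabb, XXXXUU$) ⊢ (q0, aabb, UXXXXUU$) ⊢ (q0, abb, XXXXXUU$) ⊢ (q1, bb, XXXXXXUU$) ⊢ (q2, b, XXXXXUU$) ⊢ (q2, ε, XXXXXXUU$)
All input consumed in state q2 with stack XXXXXXUU$.

XXXXXXUU$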